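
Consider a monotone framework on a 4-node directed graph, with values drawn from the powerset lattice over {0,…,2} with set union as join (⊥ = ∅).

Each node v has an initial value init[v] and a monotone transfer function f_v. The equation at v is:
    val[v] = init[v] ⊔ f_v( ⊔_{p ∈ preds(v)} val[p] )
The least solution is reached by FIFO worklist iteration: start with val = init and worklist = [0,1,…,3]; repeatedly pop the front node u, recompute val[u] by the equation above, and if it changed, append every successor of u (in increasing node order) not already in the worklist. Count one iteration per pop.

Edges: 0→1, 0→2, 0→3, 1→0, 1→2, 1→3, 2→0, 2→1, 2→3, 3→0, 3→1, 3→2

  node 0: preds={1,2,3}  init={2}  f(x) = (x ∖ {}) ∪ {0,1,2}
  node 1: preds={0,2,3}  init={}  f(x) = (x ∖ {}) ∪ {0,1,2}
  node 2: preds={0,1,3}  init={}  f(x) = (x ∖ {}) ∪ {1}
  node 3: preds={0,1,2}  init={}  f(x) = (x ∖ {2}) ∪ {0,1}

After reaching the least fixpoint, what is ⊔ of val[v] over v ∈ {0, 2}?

Worklist (7 pops):
  #1 pop 0: in={} → {0,1,2} (was {2}); enqueue []
  #2 pop 1: in={0,1,2} → {0,1,2} (was {}); enqueue [0]
  #3 pop 2: in={0,1,2} → {0,1,2} (was {}); enqueue [1]
  #4 pop 3: in={0,1,2} → {0,1} (was {}); enqueue [2]
  #5 pop 0: in={0,1,2} → {0,1,2} (no change)
  #6 pop 1: in={0,1,2} → {0,1,2} (no change)
  #7 pop 2: in={0,1,2} → {0,1,2} (no change)

Fixpoint:
  val[0] = {0,1,2}
  val[1] = {0,1,2}
  val[2] = {0,1,2}
  val[3] = {0,1}

{0,1,2}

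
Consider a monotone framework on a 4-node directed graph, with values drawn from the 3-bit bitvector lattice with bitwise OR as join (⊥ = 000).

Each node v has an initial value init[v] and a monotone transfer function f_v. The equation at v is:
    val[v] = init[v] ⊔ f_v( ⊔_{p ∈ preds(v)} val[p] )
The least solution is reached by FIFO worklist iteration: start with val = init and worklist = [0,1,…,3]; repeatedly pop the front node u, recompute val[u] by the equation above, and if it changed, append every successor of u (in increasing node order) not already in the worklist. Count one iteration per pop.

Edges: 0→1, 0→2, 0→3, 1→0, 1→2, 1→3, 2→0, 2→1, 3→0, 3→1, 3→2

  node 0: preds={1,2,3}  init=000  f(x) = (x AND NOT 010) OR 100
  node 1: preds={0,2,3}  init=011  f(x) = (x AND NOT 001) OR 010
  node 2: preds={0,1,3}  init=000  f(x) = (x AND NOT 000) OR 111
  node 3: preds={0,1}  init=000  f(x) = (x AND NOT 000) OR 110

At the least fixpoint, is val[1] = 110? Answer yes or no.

Iteration log — 7 steps:
  step 1. node 0  ⊔preds=011  new=101  old=000  +wl: 
  step 2. node 1  ⊔preds=101  new=111  old=011  +wl: 0
  step 3. node 2  ⊔preds=111  new=111  old=000  +wl: 1
  step 4. node 3  ⊔preds=111  new=111  old=000  +wl: 2
  step 5. node 0  ⊔preds=111  new=101  stable
  step 6. node 1  ⊔preds=111  new=111  stable
  step 7. node 2  ⊔preds=111  new=111  stable

Least fixpoint reached:
  node 0: 101
  node 1: 111
  node 2: 111
  node 3: 111

no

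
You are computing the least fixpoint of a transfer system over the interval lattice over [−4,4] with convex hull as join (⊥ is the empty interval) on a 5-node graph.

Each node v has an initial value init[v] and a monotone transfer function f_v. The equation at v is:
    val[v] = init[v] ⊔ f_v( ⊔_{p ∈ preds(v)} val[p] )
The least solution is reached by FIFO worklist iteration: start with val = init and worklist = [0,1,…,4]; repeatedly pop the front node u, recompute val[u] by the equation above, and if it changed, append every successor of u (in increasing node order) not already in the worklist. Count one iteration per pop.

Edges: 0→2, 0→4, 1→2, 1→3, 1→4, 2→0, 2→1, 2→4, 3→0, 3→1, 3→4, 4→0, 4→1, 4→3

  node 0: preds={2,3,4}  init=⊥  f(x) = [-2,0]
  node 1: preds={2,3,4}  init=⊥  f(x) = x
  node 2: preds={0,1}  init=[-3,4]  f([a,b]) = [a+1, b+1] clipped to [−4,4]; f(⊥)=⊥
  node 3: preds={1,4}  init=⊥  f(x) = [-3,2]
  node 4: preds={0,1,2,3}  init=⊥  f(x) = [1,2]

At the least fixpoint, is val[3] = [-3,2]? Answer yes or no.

yes

Trace (8 dequeues):
  [1] u=0 | in [-3,4] | out [-2,0] | prev ⊥ | push {}
  [2] u=1 | in [-3,4] | out [-3,4] | prev ⊥ | push {}
  [3] u=2 | in [-3,4] | out [-3,4] | ==
  [4] u=3 | in [-3,4] | out [-3,2] | prev ⊥ | push {0,1}
  [5] u=4 | in [-3,4] | out [1,2] | prev ⊥ | push {3}
  [6] u=0 | in [-3,4] | out [-2,0] | ==
  [7] u=1 | in [-3,4] | out [-3,4] | ==
  [8] u=3 | in [-3,4] | out [-3,2] | ==

Converged values:
  [0] [-2,0]
  [1] [-3,4]
  [2] [-3,4]
  [3] [-3,2]
  [4] [1,2]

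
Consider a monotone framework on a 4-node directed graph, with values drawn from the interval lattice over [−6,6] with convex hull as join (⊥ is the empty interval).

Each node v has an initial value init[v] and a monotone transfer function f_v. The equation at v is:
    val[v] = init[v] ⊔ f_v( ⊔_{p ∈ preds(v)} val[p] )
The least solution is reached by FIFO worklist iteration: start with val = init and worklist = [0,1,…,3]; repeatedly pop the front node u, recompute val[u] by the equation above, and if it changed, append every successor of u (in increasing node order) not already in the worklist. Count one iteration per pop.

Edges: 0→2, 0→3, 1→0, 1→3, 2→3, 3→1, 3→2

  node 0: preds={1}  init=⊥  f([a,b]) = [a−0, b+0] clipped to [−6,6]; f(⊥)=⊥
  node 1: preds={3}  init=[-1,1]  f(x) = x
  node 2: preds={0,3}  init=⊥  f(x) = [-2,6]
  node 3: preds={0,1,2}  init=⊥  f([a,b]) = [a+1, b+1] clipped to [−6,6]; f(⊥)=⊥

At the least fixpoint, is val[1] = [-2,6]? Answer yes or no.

no

Trace (9 dequeues):
  [1] u=0 | in [-1,1] | out [-1,1] | prev ⊥ | push {}
  [2] u=1 | in ⊥ | out [-1,1] | ==
  [3] u=2 | in [-1,1] | out [-2,6] | prev ⊥ | push {}
  [4] u=3 | in [-2,6] | out [-1,6] | prev ⊥ | push {1,2}
  [5] u=1 | in [-1,6] | out [-1,6] | prev [-1,1] | push {0,3}
  [6] u=2 | in [-1,6] | out [-2,6] | ==
  [7] u=0 | in [-1,6] | out [-1,6] | prev [-1,1] | push {2}
  [8] u=3 | in [-2,6] | out [-1,6] | ==
  [9] u=2 | in [-1,6] | out [-2,6] | ==

Converged values:
  [0] [-1,6]
  [1] [-1,6]
  [2] [-2,6]
  [3] [-1,6]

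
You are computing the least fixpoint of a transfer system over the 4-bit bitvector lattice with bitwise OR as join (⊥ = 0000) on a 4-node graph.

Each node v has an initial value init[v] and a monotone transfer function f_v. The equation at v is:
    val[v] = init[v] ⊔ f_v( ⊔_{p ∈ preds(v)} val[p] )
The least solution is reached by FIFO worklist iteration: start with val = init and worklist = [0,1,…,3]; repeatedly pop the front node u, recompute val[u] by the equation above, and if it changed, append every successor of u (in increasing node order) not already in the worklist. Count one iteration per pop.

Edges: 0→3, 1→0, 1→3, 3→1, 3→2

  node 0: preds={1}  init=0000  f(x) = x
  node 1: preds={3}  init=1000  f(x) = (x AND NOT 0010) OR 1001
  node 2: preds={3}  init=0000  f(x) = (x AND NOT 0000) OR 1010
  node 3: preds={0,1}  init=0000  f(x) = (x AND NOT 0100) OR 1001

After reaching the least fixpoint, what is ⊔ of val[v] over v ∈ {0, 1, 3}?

Iteration log — 8 steps:
  step 1. node 0  ⊔preds=1000  new=1000  old=0000  +wl: 
  step 2. node 1  ⊔preds=0000  new=1001  old=1000  +wl: 0
  step 3. node 2  ⊔preds=0000  new=1010  old=0000  +wl: 
  step 4. node 3  ⊔preds=1001  new=1001  old=0000  +wl: 1,2
  step 5. node 0  ⊔preds=1001  new=1001  old=1000  +wl: 3
  step 6. node 1  ⊔preds=1001  new=1001  stable
  step 7. node 2  ⊔preds=1001  new=1011  old=1010  +wl: 
  step 8. node 3  ⊔preds=1001  new=1001  stable

Least fixpoint reached:
  node 0: 1001
  node 1: 1001
  node 2: 1011
  node 3: 1001

1001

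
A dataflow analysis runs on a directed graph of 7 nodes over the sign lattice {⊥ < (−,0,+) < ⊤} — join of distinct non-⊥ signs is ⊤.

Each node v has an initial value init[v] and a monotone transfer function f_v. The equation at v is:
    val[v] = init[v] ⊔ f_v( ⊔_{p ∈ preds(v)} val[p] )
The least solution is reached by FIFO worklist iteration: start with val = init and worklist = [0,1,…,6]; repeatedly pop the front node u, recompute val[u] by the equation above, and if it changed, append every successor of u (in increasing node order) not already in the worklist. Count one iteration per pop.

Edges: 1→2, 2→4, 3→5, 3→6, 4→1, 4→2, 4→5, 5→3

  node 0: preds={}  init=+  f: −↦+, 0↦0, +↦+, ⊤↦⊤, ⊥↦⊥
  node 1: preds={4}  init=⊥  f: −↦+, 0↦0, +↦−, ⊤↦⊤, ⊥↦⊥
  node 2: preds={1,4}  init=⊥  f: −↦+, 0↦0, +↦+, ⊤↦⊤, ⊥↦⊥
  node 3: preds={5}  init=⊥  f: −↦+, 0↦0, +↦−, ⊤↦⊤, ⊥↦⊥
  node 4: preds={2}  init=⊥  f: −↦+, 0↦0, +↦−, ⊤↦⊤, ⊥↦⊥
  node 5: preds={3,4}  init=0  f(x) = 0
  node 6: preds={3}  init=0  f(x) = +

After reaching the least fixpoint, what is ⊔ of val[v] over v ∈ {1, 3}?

Worklist (7 pops):
  #1 pop 0: in=⊥ → + (no change)
  #2 pop 1: in=⊥ → ⊥ (no change)
  #3 pop 2: in=⊥ → ⊥ (no change)
  #4 pop 3: in=0 → 0 (was ⊥); enqueue []
  #5 pop 4: in=⊥ → ⊥ (no change)
  #6 pop 5: in=0 → 0 (no change)
  #7 pop 6: in=0 → ⊤ (was 0); enqueue []

Fixpoint:
  val[0] = +
  val[1] = ⊥
  val[2] = ⊥
  val[3] = 0
  val[4] = ⊥
  val[5] = 0
  val[6] = ⊤

0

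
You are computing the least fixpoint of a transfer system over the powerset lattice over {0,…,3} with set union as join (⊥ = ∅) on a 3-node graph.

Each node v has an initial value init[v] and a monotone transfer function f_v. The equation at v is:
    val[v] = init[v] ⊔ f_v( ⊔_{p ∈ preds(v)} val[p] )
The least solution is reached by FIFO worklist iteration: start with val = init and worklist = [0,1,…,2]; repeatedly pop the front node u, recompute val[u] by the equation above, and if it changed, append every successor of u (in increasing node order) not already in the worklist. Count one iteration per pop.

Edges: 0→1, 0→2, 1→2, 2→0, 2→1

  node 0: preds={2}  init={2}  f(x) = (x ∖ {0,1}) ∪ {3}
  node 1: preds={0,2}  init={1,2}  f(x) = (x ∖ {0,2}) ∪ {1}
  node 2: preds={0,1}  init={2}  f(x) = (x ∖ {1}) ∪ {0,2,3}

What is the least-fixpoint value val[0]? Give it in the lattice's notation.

{2,3}

Trace (5 dequeues):
  [1] u=0 | in {2} | out {2,3} | prev {2} | push {}
  [2] u=1 | in {2,3} | out {1,2,3} | prev {1,2} | push {}
  [3] u=2 | in {1,2,3} | out {0,2,3} | prev {2} | push {0,1}
  [4] u=0 | in {0,2,3} | out {2,3} | ==
  [5] u=1 | in {0,2,3} | out {1,2,3} | ==

Converged values:
  [0] {2,3}
  [1] {1,2,3}
  [2] {0,2,3}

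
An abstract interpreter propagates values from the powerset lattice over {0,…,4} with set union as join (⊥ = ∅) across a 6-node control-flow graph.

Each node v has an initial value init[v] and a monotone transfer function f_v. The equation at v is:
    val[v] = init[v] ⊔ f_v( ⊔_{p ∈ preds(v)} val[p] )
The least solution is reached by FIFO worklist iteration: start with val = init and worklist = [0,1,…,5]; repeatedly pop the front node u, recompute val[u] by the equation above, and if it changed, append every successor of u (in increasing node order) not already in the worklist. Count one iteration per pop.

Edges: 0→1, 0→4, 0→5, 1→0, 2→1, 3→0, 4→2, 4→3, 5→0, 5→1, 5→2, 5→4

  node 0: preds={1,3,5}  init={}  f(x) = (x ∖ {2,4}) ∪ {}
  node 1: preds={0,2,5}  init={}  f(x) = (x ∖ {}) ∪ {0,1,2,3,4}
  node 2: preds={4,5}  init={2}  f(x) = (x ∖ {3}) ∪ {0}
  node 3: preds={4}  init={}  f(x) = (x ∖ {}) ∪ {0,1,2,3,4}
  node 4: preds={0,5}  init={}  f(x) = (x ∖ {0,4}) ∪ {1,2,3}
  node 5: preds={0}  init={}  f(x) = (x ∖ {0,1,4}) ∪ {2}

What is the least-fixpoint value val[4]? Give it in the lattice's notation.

Trace (16 dequeues):
  [1] u=0 | in {} | out {} | ==
  [2] u=1 | in {2} | out {0,1,2,3,4} | prev {} | push {0}
  [3] u=2 | in {} | out {0,2} | prev {2} | push {1}
  [4] u=3 | in {} | out {0,1,2,3,4} | prev {} | push {}
  [5] u=4 | in {} | out {1,2,3} | prev {} | push {2,3}
  [6] u=5 | in {} | out {2} | prev {} | push {4}
  [7] u=0 | in {0,1,2,3,4} | out {0,1,3} | prev {} | push {5}
  [8] u=1 | in {0,1,2,3} | out {0,1,2,3,4} | ==
  [9] u=2 | in {1,2,3} | out {0,1,2} | prev {0,2} | push {1}
  [10] u=3 | in {1,2,3} | out {0,1,2,3,4} | ==
  [11] u=4 | in {0,1,2,3} | out {1,2,3} | ==
  [12] u=5 | in {0,1,3} | out {2,3} | prev {2} | push {0,2,4}
  [13] u=1 | in {0,1,2,3} | out {0,1,2,3,4} | ==
  [14] u=0 | in {0,1,2,3,4} | out {0,1,3} | ==
  [15] u=2 | in {1,2,3} | out {0,1,2} | ==
  [16] u=4 | in {0,1,2,3} | out {1,2,3} | ==

Converged values:
  [0] {0,1,3}
  [1] {0,1,2,3,4}
  [2] {0,1,2}
  [3] {0,1,2,3,4}
  [4] {1,2,3}
  [5] {2,3}

{1,2,3}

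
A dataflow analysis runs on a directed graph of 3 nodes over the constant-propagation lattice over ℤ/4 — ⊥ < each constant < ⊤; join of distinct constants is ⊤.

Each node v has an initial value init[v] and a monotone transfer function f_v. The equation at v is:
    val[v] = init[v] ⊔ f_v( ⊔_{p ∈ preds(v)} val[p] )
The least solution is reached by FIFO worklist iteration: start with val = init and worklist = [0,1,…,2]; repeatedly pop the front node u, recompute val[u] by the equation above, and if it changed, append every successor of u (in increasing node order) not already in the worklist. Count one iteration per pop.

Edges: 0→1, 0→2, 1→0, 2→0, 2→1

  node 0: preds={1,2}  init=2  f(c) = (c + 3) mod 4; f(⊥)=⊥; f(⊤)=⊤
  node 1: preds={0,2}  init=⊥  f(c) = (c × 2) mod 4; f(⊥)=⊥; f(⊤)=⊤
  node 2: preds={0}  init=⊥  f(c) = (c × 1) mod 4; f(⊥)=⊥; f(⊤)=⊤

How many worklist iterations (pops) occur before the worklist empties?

8

Worklist (8 pops):
  #1 pop 0: in=⊥ → 2 (no change)
  #2 pop 1: in=2 → 0 (was ⊥); enqueue [0]
  #3 pop 2: in=2 → 2 (was ⊥); enqueue [1]
  #4 pop 0: in=⊤ → ⊤ (was 2); enqueue [2]
  #5 pop 1: in=⊤ → ⊤ (was 0); enqueue [0]
  #6 pop 2: in=⊤ → ⊤ (was 2); enqueue [1]
  #7 pop 0: in=⊤ → ⊤ (no change)
  #8 pop 1: in=⊤ → ⊤ (no change)

Fixpoint:
  val[0] = ⊤
  val[1] = ⊤
  val[2] = ⊤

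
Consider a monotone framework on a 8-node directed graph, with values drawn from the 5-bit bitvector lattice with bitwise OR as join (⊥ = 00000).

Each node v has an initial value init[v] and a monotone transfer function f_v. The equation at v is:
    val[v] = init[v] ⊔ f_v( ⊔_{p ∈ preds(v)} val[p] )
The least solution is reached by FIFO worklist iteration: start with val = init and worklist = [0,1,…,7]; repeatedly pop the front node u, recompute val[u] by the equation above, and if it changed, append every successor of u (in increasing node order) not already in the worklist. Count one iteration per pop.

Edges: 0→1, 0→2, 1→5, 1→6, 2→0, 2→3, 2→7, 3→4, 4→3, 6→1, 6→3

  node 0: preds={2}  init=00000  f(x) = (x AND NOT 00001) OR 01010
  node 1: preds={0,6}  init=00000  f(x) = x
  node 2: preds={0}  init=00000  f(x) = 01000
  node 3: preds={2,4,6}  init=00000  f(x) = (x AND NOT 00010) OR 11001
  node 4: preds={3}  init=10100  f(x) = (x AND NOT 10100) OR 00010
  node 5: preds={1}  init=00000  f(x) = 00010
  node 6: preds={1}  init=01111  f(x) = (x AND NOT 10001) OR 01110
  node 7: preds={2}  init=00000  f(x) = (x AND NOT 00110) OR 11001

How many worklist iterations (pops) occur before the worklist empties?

Iteration log — 10 steps:
  step 1. node 0  ⊔preds=00000  new=01010  old=00000  +wl: 
  step 2. node 1  ⊔preds=01111  new=01111  old=00000  +wl: 
  step 3. node 2  ⊔preds=01010  new=01000  old=00000  +wl: 0
  step 4. node 3  ⊔preds=11111  new=11101  old=00000  +wl: 
  step 5. node 4  ⊔preds=11101  new=11111  old=10100  +wl: 3
  step 6. node 5  ⊔preds=01111  new=00010  old=00000  +wl: 
  step 7. node 6  ⊔preds=01111  new=01111  stable
  step 8. node 7  ⊔preds=01000  new=11001  old=00000  +wl: 
  step 9. node 0  ⊔preds=01000  new=01010  stable
  step 10. node 3  ⊔preds=11111  new=11101  stable

Least fixpoint reached:
  node 0: 01010
  node 1: 01111
  node 2: 01000
  node 3: 11101
  node 4: 11111
  node 5: 00010
  node 6: 01111
  node 7: 11001

10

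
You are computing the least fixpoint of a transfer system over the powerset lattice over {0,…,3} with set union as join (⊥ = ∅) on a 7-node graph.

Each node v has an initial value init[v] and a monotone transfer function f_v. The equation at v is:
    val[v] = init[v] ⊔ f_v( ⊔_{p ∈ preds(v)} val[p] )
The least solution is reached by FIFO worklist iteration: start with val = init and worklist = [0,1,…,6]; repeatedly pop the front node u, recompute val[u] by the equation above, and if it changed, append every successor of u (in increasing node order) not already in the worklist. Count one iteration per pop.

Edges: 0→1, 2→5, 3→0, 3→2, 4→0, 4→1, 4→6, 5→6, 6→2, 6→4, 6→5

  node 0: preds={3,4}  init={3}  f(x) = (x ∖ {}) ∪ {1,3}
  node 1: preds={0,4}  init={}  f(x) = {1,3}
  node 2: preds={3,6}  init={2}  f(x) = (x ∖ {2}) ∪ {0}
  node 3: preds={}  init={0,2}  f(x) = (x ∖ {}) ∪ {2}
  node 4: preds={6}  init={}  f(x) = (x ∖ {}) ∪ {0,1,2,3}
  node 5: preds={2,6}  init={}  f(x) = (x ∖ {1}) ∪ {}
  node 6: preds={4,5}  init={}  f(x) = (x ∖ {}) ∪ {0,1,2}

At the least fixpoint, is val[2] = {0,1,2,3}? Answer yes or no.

Trace (13 dequeues):
  [1] u=0 | in {0,2} | out {0,1,2,3} | prev {3} | push {}
  [2] u=1 | in {0,1,2,3} | out {1,3} | prev {} | push {}
  [3] u=2 | in {0,2} | out {0,2} | prev {2} | push {}
  [4] u=3 | in {} | out {0,2} | ==
  [5] u=4 | in {} | out {0,1,2,3} | prev {} | push {0,1}
  [6] u=5 | in {0,2} | out {0,2} | prev {} | push {}
  [7] u=6 | in {0,1,2,3} | out {0,1,2,3} | prev {} | push {2,4,5}
  [8] u=0 | in {0,1,2,3} | out {0,1,2,3} | ==
  [9] u=1 | in {0,1,2,3} | out {1,3} | ==
  [10] u=2 | in {0,1,2,3} | out {0,1,2,3} | prev {0,2} | push {}
  [11] u=4 | in {0,1,2,3} | out {0,1,2,3} | ==
  [12] u=5 | in {0,1,2,3} | out {0,2,3} | prev {0,2} | push {6}
  [13] u=6 | in {0,1,2,3} | out {0,1,2,3} | ==

Converged values:
  [0] {0,1,2,3}
  [1] {1,3}
  [2] {0,1,2,3}
  [3] {0,2}
  [4] {0,1,2,3}
  [5] {0,2,3}
  [6] {0,1,2,3}

yes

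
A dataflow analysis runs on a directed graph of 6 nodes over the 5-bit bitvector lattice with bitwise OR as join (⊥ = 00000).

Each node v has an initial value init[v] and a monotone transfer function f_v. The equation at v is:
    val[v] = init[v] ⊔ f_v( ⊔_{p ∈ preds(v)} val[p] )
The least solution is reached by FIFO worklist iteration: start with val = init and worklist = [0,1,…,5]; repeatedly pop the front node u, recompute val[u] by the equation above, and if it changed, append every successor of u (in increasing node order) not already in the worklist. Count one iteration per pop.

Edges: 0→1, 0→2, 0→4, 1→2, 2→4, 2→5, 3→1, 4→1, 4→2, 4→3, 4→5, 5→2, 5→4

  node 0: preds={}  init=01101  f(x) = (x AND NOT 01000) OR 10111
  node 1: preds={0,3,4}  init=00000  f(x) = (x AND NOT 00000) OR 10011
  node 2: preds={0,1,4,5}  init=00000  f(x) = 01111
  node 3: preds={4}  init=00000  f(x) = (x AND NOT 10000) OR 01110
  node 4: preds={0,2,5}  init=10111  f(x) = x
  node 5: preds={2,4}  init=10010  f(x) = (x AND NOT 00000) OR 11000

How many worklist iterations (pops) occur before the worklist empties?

Worklist (10 pops):
  #1 pop 0: in=00000 → 11111 (was 01101); enqueue []
  #2 pop 1: in=11111 → 11111 (was 00000); enqueue []
  #3 pop 2: in=11111 → 01111 (was 00000); enqueue []
  #4 pop 3: in=10111 → 01111 (was 00000); enqueue [1]
  #5 pop 4: in=11111 → 11111 (was 10111); enqueue [2,3]
  #6 pop 5: in=11111 → 11111 (was 10010); enqueue [4]
  #7 pop 1: in=11111 → 11111 (no change)
  #8 pop 2: in=11111 → 01111 (no change)
  #9 pop 3: in=11111 → 01111 (no change)
  #10 pop 4: in=11111 → 11111 (no change)

Fixpoint:
  val[0] = 11111
  val[1] = 11111
  val[2] = 01111
  val[3] = 01111
  val[4] = 11111
  val[5] = 11111

10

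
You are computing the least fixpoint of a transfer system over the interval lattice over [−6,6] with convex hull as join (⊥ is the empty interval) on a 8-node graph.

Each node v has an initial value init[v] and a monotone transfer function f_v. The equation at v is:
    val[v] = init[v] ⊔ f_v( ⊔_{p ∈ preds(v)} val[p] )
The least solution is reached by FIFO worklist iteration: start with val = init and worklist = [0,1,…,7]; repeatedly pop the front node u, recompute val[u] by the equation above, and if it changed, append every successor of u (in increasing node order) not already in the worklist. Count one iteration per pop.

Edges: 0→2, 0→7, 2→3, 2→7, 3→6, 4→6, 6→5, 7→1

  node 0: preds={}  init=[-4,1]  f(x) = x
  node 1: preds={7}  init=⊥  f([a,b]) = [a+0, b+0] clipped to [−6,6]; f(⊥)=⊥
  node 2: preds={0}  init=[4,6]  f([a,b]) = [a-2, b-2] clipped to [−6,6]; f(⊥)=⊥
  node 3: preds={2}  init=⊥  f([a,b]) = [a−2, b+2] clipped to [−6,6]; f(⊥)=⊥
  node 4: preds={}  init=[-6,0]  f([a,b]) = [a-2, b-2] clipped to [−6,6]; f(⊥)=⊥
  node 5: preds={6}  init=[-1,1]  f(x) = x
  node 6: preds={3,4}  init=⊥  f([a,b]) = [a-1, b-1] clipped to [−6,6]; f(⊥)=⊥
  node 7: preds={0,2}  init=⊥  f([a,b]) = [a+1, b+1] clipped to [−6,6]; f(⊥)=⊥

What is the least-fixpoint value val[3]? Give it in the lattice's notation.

[-6,6]

Worklist (10 pops):
  #1 pop 0: in=⊥ → [-4,1] (no change)
  #2 pop 1: in=⊥ → ⊥ (no change)
  #3 pop 2: in=[-4,1] → [-6,6] (was [4,6]); enqueue []
  #4 pop 3: in=[-6,6] → [-6,6] (was ⊥); enqueue []
  #5 pop 4: in=⊥ → [-6,0] (no change)
  #6 pop 5: in=⊥ → [-1,1] (no change)
  #7 pop 6: in=[-6,6] → [-6,5] (was ⊥); enqueue [5]
  #8 pop 7: in=[-6,6] → [-5,6] (was ⊥); enqueue [1]
  #9 pop 5: in=[-6,5] → [-6,5] (was [-1,1]); enqueue []
  #10 pop 1: in=[-5,6] → [-5,6] (was ⊥); enqueue []

Fixpoint:
  val[0] = [-4,1]
  val[1] = [-5,6]
  val[2] = [-6,6]
  val[3] = [-6,6]
  val[4] = [-6,0]
  val[5] = [-6,5]
  val[6] = [-6,5]
  val[7] = [-5,6]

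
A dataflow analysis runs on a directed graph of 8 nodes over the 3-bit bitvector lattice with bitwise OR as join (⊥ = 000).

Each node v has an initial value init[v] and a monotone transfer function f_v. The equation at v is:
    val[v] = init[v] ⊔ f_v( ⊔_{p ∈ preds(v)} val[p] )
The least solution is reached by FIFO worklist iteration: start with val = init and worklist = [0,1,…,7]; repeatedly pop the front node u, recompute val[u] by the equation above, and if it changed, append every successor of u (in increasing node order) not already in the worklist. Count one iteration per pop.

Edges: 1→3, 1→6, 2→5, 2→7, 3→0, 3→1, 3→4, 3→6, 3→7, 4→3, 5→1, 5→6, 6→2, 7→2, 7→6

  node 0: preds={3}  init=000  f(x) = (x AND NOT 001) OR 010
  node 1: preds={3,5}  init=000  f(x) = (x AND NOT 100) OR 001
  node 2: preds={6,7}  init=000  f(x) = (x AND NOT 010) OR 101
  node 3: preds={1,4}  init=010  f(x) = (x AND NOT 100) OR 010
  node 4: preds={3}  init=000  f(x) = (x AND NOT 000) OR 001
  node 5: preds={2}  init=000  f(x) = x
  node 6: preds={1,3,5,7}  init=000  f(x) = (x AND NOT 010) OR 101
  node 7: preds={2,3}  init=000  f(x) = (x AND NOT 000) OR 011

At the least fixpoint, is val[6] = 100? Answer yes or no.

no

Iteration log — 13 steps:
  step 1. node 0  ⊔preds=010  new=010  old=000  +wl: 
  step 2. node 1  ⊔preds=010  new=011  old=000  +wl: 
  step 3. node 2  ⊔preds=000  new=101  old=000  +wl: 
  step 4. node 3  ⊔preds=011  new=011  old=010  +wl: 0,1
  step 5. node 4  ⊔preds=011  new=011  old=000  +wl: 3
  step 6. node 5  ⊔preds=101  new=101  old=000  +wl: 
  step 7. node 6  ⊔preds=111  new=101  old=000  +wl: 2
  step 8. node 7  ⊔preds=111  new=111  old=000  +wl: 6
  step 9. node 0  ⊔preds=011  new=010  stable
  step 10. node 1  ⊔preds=111  new=011  stable
  step 11. node 3  ⊔preds=011  new=011  stable
  step 12. node 2  ⊔preds=111  new=101  stable
  step 13. node 6  ⊔preds=111  new=101  stable

Least fixpoint reached:
  node 0: 010
  node 1: 011
  node 2: 101
  node 3: 011
  node 4: 011
  node 5: 101
  node 6: 101
  node 7: 111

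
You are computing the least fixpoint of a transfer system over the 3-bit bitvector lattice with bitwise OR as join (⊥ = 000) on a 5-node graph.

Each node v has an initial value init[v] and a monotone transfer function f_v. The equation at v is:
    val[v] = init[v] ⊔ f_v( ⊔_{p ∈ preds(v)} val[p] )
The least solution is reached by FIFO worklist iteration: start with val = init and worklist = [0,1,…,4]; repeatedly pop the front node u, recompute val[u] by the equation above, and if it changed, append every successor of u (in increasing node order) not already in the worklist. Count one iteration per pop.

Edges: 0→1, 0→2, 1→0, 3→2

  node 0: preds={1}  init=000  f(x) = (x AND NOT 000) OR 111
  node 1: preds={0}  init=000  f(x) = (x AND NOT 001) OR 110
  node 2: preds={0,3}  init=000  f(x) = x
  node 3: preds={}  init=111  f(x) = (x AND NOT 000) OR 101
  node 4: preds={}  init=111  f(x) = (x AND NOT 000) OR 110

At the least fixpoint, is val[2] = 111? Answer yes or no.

Worklist (6 pops):
  #1 pop 0: in=000 → 111 (was 000); enqueue []
  #2 pop 1: in=111 → 110 (was 000); enqueue [0]
  #3 pop 2: in=111 → 111 (was 000); enqueue []
  #4 pop 3: in=000 → 111 (no change)
  #5 pop 4: in=000 → 111 (no change)
  #6 pop 0: in=110 → 111 (no change)

Fixpoint:
  val[0] = 111
  val[1] = 110
  val[2] = 111
  val[3] = 111
  val[4] = 111

yes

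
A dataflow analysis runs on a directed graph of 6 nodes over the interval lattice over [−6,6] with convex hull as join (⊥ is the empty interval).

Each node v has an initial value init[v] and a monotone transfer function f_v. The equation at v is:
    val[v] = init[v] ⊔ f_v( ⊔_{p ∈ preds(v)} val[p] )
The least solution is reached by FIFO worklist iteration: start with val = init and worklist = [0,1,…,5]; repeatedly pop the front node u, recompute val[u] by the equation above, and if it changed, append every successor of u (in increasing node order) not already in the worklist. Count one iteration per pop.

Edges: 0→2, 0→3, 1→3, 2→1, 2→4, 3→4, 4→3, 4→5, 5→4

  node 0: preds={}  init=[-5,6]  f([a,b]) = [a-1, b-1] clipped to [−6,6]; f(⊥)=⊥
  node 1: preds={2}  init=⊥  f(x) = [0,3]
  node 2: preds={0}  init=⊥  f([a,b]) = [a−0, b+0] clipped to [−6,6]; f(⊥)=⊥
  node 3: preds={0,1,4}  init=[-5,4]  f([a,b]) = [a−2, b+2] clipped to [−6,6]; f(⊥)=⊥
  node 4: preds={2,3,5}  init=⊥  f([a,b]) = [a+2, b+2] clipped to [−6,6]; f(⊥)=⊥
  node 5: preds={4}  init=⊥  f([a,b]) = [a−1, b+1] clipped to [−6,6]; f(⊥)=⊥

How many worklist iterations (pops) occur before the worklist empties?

Worklist (9 pops):
  #1 pop 0: in=⊥ → [-5,6] (no change)
  #2 pop 1: in=⊥ → [0,3] (was ⊥); enqueue []
  #3 pop 2: in=[-5,6] → [-5,6] (was ⊥); enqueue [1]
  #4 pop 3: in=[-5,6] → [-6,6] (was [-5,4]); enqueue []
  #5 pop 4: in=[-6,6] → [-4,6] (was ⊥); enqueue [3]
  #6 pop 5: in=[-4,6] → [-5,6] (was ⊥); enqueue [4]
  #7 pop 1: in=[-5,6] → [0,3] (no change)
  #8 pop 3: in=[-5,6] → [-6,6] (no change)
  #9 pop 4: in=[-6,6] → [-4,6] (no change)

Fixpoint:
  val[0] = [-5,6]
  val[1] = [0,3]
  val[2] = [-5,6]
  val[3] = [-6,6]
  val[4] = [-4,6]
  val[5] = [-5,6]

9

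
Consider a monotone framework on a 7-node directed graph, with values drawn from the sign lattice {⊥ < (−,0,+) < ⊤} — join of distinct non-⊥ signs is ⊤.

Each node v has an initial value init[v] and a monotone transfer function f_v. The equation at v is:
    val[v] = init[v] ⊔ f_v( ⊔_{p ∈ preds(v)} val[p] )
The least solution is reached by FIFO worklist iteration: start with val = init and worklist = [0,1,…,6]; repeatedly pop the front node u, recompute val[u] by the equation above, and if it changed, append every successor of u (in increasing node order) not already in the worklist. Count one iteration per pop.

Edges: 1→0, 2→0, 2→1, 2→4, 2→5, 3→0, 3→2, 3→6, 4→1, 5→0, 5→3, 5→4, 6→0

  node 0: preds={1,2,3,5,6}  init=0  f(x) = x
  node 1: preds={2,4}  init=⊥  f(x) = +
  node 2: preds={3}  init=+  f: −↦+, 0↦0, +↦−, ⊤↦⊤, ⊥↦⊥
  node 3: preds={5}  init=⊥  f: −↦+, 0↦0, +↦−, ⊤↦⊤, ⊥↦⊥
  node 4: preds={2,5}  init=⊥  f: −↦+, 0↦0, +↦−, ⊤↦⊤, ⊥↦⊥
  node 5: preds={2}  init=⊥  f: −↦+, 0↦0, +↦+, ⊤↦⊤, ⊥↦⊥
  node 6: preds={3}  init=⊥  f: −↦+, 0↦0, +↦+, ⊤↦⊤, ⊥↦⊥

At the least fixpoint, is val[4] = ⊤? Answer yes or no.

no

Trace (15 dequeues):
  [1] u=0 | in + | out ⊤ | prev 0 | push {}
  [2] u=1 | in + | out + | prev ⊥ | push {0}
  [3] u=2 | in ⊥ | out + | ==
  [4] u=3 | in ⊥ | out ⊥ | ==
  [5] u=4 | in + | out − | prev ⊥ | push {1}
  [6] u=5 | in + | out + | prev ⊥ | push {3,4}
  [7] u=6 | in ⊥ | out ⊥ | ==
  [8] u=0 | in + | out ⊤ | ==
  [9] u=1 | in ⊤ | out + | ==
  [10] u=3 | in + | out − | prev ⊥ | push {0,2,6}
  [11] u=4 | in + | out − | ==
  [12] u=0 | in ⊤ | out ⊤ | ==
  [13] u=2 | in − | out + | ==
  [14] u=6 | in − | out + | prev ⊥ | push {0}
  [15] u=0 | in ⊤ | out ⊤ | ==

Converged values:
  [0] ⊤
  [1] +
  [2] +
  [3] −
  [4] −
  [5] +
  [6] +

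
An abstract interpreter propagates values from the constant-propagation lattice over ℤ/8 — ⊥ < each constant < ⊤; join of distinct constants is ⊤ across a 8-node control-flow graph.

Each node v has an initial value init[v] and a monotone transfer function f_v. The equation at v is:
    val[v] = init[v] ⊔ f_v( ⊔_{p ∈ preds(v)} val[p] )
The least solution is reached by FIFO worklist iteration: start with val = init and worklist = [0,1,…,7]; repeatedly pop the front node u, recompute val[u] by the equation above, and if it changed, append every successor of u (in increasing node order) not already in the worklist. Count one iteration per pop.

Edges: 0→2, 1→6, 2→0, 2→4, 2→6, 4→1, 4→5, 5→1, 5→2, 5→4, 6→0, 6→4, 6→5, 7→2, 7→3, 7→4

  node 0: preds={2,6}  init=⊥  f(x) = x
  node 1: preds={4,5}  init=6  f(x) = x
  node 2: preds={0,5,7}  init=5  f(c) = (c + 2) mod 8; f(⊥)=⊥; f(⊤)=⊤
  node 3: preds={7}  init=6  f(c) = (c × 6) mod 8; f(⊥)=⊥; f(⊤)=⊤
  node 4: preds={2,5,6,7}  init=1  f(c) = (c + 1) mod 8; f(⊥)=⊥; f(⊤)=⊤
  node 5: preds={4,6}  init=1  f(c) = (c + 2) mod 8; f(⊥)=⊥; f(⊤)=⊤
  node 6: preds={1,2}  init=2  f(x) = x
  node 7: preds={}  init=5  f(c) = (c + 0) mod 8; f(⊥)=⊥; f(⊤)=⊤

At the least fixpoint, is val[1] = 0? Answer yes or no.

Worklist (13 pops):
  #1 pop 0: in=⊤ → ⊤ (was ⊥); enqueue []
  #2 pop 1: in=1 → ⊤ (was 6); enqueue []
  #3 pop 2: in=⊤ → ⊤ (was 5); enqueue [0]
  #4 pop 3: in=5 → 6 (no change)
  #5 pop 4: in=⊤ → ⊤ (was 1); enqueue [1]
  #6 pop 5: in=⊤ → ⊤ (was 1); enqueue [2,4]
  #7 pop 6: in=⊤ → ⊤ (was 2); enqueue [5]
  #8 pop 7: in=⊥ → 5 (no change)
  #9 pop 0: in=⊤ → ⊤ (no change)
  #10 pop 1: in=⊤ → ⊤ (no change)
  #11 pop 2: in=⊤ → ⊤ (no change)
  #12 pop 4: in=⊤ → ⊤ (no change)
  #13 pop 5: in=⊤ → ⊤ (no change)

Fixpoint:
  val[0] = ⊤
  val[1] = ⊤
  val[2] = ⊤
  val[3] = 6
  val[4] = ⊤
  val[5] = ⊤
  val[6] = ⊤
  val[7] = 5

no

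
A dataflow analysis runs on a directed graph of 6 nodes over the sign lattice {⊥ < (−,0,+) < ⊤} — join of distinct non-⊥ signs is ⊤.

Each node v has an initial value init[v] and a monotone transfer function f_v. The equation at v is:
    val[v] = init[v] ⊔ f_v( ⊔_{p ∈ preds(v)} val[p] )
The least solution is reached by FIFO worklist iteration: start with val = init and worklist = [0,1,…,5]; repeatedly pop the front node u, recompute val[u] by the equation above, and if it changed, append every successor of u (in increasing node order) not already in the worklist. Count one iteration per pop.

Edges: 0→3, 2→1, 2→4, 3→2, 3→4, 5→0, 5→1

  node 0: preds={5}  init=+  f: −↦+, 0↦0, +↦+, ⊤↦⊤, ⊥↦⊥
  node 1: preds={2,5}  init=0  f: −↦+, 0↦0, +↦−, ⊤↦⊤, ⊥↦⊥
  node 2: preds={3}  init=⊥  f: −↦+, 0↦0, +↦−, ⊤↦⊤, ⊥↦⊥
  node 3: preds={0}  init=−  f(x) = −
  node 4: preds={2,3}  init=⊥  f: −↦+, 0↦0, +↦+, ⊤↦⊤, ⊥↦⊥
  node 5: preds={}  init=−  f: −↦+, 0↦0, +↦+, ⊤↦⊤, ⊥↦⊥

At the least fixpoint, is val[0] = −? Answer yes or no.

no

Iteration log — 7 steps:
  step 1. node 0  ⊔preds=−  new=+  stable
  step 2. node 1  ⊔preds=−  new=⊤  old=0  +wl: 
  step 3. node 2  ⊔preds=−  new=+  old=⊥  +wl: 1
  step 4. node 3  ⊔preds=+  new=−  stable
  step 5. node 4  ⊔preds=⊤  new=⊤  old=⊥  +wl: 
  step 6. node 5  ⊔preds=⊥  new=−  stable
  step 7. node 1  ⊔preds=⊤  new=⊤  stable

Least fixpoint reached:
  node 0: +
  node 1: ⊤
  node 2: +
  node 3: −
  node 4: ⊤
  node 5: −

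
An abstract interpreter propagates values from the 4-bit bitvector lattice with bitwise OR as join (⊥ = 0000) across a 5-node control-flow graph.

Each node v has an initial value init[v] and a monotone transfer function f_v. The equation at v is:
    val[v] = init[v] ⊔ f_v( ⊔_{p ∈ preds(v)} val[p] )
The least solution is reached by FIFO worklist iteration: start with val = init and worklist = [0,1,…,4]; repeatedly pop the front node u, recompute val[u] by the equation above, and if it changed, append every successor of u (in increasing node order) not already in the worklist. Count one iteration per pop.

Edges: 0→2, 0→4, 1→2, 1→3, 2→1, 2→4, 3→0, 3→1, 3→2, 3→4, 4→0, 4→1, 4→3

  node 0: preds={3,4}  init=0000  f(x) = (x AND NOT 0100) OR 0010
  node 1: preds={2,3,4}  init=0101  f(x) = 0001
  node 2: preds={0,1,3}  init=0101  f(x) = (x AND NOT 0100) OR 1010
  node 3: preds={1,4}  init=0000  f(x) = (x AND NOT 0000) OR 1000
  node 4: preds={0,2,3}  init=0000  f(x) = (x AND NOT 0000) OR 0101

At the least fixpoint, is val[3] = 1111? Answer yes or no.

Iteration log — 13 steps:
  step 1. node 0  ⊔preds=0000  new=0010  old=0000  +wl: 
  step 2. node 1  ⊔preds=0101  new=0101  stable
  step 3. node 2  ⊔preds=0111  new=1111  old=0101  +wl: 1
  step 4. node 3  ⊔preds=0101  new=1101  old=0000  +wl: 0,2
  step 5. node 4  ⊔preds=1111  new=1111  old=0000  +wl: 3
  step 6. node 1  ⊔preds=1111  new=0101  stable
  step 7. node 0  ⊔preds=1111  new=1011  old=0010  +wl: 4
  step 8. node 2  ⊔preds=1111  new=1111  stable
  step 9. node 3  ⊔preds=1111  new=1111  old=1101  +wl: 0,1,2
  step 10. node 4  ⊔preds=1111  new=1111  stable
  step 11. node 0  ⊔preds=1111  new=1011  stable
  step 12. node 1  ⊔preds=1111  new=0101  stable
  step 13. node 2  ⊔preds=1111  new=1111  stable

Least fixpoint reached:
  node 0: 1011
  node 1: 0101
  node 2: 1111
  node 3: 1111
  node 4: 1111

yes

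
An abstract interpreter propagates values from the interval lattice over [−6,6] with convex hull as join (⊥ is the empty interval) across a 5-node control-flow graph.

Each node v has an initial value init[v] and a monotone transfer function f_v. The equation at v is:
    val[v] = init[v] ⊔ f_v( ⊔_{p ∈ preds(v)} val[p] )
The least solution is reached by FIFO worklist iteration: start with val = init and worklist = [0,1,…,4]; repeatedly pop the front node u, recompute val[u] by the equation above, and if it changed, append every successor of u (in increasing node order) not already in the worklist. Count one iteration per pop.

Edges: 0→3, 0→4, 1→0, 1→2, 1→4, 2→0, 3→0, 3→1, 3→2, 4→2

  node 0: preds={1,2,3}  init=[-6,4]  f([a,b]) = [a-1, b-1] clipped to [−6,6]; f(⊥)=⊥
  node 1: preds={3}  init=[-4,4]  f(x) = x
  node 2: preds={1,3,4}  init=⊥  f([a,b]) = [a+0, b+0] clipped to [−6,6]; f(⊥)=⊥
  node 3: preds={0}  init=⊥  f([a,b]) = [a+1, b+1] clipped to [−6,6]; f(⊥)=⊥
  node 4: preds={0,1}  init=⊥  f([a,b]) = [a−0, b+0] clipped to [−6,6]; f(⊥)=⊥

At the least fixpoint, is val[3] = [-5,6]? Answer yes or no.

Worklist (11 pops):
  #1 pop 0: in=[-4,4] → [-6,4] (no change)
  #2 pop 1: in=⊥ → [-4,4] (no change)
  #3 pop 2: in=[-4,4] → [-4,4] (was ⊥); enqueue [0]
  #4 pop 3: in=[-6,4] → [-5,5] (was ⊥); enqueue [1,2]
  #5 pop 4: in=[-6,4] → [-6,4] (was ⊥); enqueue []
  #6 pop 0: in=[-5,5] → [-6,4] (no change)
  #7 pop 1: in=[-5,5] → [-5,5] (was [-4,4]); enqueue [0,4]
  #8 pop 2: in=[-6,5] → [-6,5] (was [-4,4]); enqueue []
  #9 pop 0: in=[-6,5] → [-6,4] (no change)
  #10 pop 4: in=[-6,5] → [-6,5] (was [-6,4]); enqueue [2]
  #11 pop 2: in=[-6,5] → [-6,5] (no change)

Fixpoint:
  val[0] = [-6,4]
  val[1] = [-5,5]
  val[2] = [-6,5]
  val[3] = [-5,5]
  val[4] = [-6,5]

no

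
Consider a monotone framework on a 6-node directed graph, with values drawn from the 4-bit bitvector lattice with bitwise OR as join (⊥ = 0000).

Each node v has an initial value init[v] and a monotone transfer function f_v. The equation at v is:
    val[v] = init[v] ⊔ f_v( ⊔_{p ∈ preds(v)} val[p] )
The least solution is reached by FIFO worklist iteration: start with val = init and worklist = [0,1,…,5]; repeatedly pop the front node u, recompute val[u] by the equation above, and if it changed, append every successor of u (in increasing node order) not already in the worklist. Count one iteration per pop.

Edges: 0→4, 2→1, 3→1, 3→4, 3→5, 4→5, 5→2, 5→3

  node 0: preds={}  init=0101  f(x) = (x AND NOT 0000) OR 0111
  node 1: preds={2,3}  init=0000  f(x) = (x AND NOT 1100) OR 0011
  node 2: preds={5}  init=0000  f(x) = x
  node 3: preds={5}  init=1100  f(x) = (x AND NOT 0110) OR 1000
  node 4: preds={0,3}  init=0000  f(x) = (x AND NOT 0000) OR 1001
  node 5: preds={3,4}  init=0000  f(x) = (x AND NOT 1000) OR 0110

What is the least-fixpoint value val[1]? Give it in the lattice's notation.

Worklist (11 pops):
  #1 pop 0: in=0000 → 0111 (was 0101); enqueue []
  #2 pop 1: in=1100 → 0011 (was 0000); enqueue []
  #3 pop 2: in=0000 → 0000 (no change)
  #4 pop 3: in=0000 → 1100 (no change)
  #5 pop 4: in=1111 → 1111 (was 0000); enqueue []
  #6 pop 5: in=1111 → 0111 (was 0000); enqueue [2,3]
  #7 pop 2: in=0111 → 0111 (was 0000); enqueue [1]
  #8 pop 3: in=0111 → 1101 (was 1100); enqueue [4,5]
  #9 pop 1: in=1111 → 0011 (no change)
  #10 pop 4: in=1111 → 1111 (no change)
  #11 pop 5: in=1111 → 0111 (no change)

Fixpoint:
  val[0] = 0111
  val[1] = 0011
  val[2] = 0111
  val[3] = 1101
  val[4] = 1111
  val[5] = 0111

0011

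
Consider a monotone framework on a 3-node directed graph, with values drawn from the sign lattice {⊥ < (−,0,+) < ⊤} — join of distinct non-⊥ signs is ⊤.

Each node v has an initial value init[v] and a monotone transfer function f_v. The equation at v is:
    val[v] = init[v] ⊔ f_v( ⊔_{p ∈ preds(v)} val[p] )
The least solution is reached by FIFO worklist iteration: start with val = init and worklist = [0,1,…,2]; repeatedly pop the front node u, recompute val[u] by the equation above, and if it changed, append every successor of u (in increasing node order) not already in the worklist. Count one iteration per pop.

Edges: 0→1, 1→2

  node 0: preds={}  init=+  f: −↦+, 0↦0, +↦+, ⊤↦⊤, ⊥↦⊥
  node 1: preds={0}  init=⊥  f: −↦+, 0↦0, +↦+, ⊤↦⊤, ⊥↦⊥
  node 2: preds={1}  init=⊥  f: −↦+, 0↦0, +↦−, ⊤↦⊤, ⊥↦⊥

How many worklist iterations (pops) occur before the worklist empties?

Worklist (3 pops):
  #1 pop 0: in=⊥ → + (no change)
  #2 pop 1: in=+ → + (was ⊥); enqueue []
  #3 pop 2: in=+ → − (was ⊥); enqueue []

Fixpoint:
  val[0] = +
  val[1] = +
  val[2] = −

3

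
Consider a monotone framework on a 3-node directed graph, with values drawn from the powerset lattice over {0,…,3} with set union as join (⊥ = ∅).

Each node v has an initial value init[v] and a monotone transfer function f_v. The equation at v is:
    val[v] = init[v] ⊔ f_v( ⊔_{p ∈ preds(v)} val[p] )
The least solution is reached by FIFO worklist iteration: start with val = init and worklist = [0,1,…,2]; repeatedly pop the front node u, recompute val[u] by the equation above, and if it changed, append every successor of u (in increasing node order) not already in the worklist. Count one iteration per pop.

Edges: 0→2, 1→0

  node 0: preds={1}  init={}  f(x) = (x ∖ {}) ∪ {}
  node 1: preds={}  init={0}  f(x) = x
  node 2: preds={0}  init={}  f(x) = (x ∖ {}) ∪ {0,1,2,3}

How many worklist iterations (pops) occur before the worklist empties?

3

Worklist (3 pops):
  #1 pop 0: in={0} → {0} (was {}); enqueue []
  #2 pop 1: in={} → {0} (no change)
  #3 pop 2: in={0} → {0,1,2,3} (was {}); enqueue []

Fixpoint:
  val[0] = {0}
  val[1] = {0}
  val[2] = {0,1,2,3}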